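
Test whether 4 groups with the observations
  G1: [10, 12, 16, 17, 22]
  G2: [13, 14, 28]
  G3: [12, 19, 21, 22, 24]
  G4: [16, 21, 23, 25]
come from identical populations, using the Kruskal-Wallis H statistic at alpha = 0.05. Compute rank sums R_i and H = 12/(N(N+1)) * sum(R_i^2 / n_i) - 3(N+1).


Step 1: Combine all N = 17 observations and assign midranks.
sorted (value, group, rank): (10,G1,1), (12,G1,2.5), (12,G3,2.5), (13,G2,4), (14,G2,5), (16,G1,6.5), (16,G4,6.5), (17,G1,8), (19,G3,9), (21,G3,10.5), (21,G4,10.5), (22,G1,12.5), (22,G3,12.5), (23,G4,14), (24,G3,15), (25,G4,16), (28,G2,17)
Step 2: Sum ranks within each group.
R_1 = 30.5 (n_1 = 5)
R_2 = 26 (n_2 = 3)
R_3 = 49.5 (n_3 = 5)
R_4 = 47 (n_4 = 4)
Step 3: H = 12/(N(N+1)) * sum(R_i^2/n_i) - 3(N+1)
     = 12/(17*18) * (30.5^2/5 + 26^2/3 + 49.5^2/5 + 47^2/4) - 3*18
     = 0.039216 * 1453.68 - 54
     = 3.007190.
Step 4: Ties present; correction factor C = 1 - 24/(17^3 - 17) = 0.995098. Corrected H = 3.007190 / 0.995098 = 3.022003.
Step 5: Under H0, H ~ chi^2(3); p-value = 0.388245.
Step 6: alpha = 0.05. fail to reject H0.

H = 3.0220, df = 3, p = 0.388245, fail to reject H0.


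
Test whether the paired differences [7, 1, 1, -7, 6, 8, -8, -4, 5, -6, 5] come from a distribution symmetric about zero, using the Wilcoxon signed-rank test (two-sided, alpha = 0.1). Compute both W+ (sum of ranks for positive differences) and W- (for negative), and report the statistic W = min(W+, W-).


Step 1: Drop any zero differences (none here) and take |d_i|.
|d| = [7, 1, 1, 7, 6, 8, 8, 4, 5, 6, 5]
Step 2: Midrank |d_i| (ties get averaged ranks).
ranks: |7|->8.5, |1|->1.5, |1|->1.5, |7|->8.5, |6|->6.5, |8|->10.5, |8|->10.5, |4|->3, |5|->4.5, |6|->6.5, |5|->4.5
Step 3: Attach original signs; sum ranks with positive sign and with negative sign.
W+ = 8.5 + 1.5 + 1.5 + 6.5 + 10.5 + 4.5 + 4.5 = 37.5
W- = 8.5 + 10.5 + 3 + 6.5 = 28.5
(Check: W+ + W- = 66 should equal n(n+1)/2 = 66.)
Step 4: Test statistic W = min(W+, W-) = 28.5.
Step 5: Ties in |d|, so use the tie-corrected normal approximation.
        E[W] = n(n+1)/4 = 11*12/4 = 33.
        Tie groups: |d|=1 (t=2), |d|=5 (t=2), |d|=6 (t=2), |d|=7 (t=2), |d|=8 (t=2); sum(t^3 - t) = 30.
        Var[W] = n(n+1)(2n+1)/24 - sum(t^3-t)/48 = 3036/24 - 30/48 = 125.875.
        z = (W - E[W]) / sqrt(Var[W]) = (28.5 - 33) / 11.2194 = -0.4011.
        Two-sided p = 2*Phi(z) = 0.688353.
Step 6: alpha = 0.1. fail to reject H0.

W+ = 37.5, W- = 28.5, W = min = 28.5, p = 0.688353, fail to reject H0.


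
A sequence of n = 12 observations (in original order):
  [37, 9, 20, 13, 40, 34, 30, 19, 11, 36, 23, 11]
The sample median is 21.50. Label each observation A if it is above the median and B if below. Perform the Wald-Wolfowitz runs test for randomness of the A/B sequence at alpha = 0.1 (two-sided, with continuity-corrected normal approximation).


Step 1: Compute median = 21.50; label A = above, B = below.
Labels in order: ABBBAAABBAAB  (n_A = 6, n_B = 6)
Step 2: Count runs R = 6.
Step 3: Under H0 (random ordering), E[R] = 2*n_A*n_B/(n_A+n_B) + 1 = 2*6*6/12 + 1 = 7.0000.
        Var[R] = 2*n_A*n_B*(2*n_A*n_B - n_A - n_B) / ((n_A+n_B)^2 * (n_A+n_B-1)) = 4320/1584 = 2.7273.
        SD[R] = 1.6514.
Step 4: Continuity-corrected z = (R + 0.5 - E[R]) / SD[R] = (6 + 0.5 - 7.0000) / 1.6514 = -0.3028.
Step 5: Two-sided p-value via normal approximation = 2*(1 - Phi(|z|)) = 0.762069.
Step 6: alpha = 0.1. fail to reject H0.

R = 6, z = -0.3028, p = 0.762069, fail to reject H0.


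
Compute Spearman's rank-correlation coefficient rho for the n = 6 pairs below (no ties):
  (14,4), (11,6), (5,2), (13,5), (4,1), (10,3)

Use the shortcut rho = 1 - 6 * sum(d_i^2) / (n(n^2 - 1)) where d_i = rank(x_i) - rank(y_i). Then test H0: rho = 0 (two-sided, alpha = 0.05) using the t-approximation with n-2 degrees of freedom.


Step 1: Rank x and y separately (midranks; no ties here).
rank(x): 14->6, 11->4, 5->2, 13->5, 4->1, 10->3
rank(y): 4->4, 6->6, 2->2, 5->5, 1->1, 3->3
Step 2: d_i = R_x(i) - R_y(i); compute d_i^2.
  (6-4)^2=4, (4-6)^2=4, (2-2)^2=0, (5-5)^2=0, (1-1)^2=0, (3-3)^2=0
sum(d^2) = 8.
Step 3: rho = 1 - 6*8 / (6*(6^2 - 1)) = 1 - 48/210 = 0.771429.
Step 4: Under H0, t = rho * sqrt((n-2)/(1-rho^2)) = 2.4247 ~ t(4).
Step 5: Two-sided p-value from the t-distribution with 4 df = 0.072397.
Step 6: alpha = 0.05. fail to reject H0.

rho = 0.7714, p = 0.072397, fail to reject H0 at alpha = 0.05.


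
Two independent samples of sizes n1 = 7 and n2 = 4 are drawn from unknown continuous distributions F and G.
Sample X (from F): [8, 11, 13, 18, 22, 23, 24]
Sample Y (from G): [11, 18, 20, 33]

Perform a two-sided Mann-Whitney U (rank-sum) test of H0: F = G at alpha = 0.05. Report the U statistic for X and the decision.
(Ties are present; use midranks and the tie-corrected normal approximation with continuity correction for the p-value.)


Step 1: Combine and sort all 11 observations; assign midranks.
sorted (value, group): (8,X), (11,X), (11,Y), (13,X), (18,X), (18,Y), (20,Y), (22,X), (23,X), (24,X), (33,Y)
ranks: 8->1, 11->2.5, 11->2.5, 13->4, 18->5.5, 18->5.5, 20->7, 22->8, 23->9, 24->10, 33->11
Step 2: Rank sum for X: R1 = 1 + 2.5 + 4 + 5.5 + 8 + 9 + 10 = 40.
Step 3: U_X = R1 - n1(n1+1)/2 = 40 - 7*8/2 = 40 - 28 = 12.
       U_Y = n1*n2 - U_X = 28 - 12 = 16.
Step 4: Ties are present, so use the tie-corrected normal approximation (with continuity correction) for the p-value.
Step 5: p-value = 0.775820; compare to alpha = 0.05. fail to reject H0.

U_X = 12, p = 0.775820, fail to reject H0 at alpha = 0.05.


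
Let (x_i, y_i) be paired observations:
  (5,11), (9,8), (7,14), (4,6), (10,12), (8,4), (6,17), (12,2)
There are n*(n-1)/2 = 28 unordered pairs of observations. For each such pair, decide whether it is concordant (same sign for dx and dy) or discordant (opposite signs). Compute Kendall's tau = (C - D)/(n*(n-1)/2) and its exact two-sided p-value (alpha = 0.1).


Step 1: Enumerate the 28 unordered pairs (i,j) with i<j and classify each by sign(x_j-x_i) * sign(y_j-y_i).
  (1,2):dx=+4,dy=-3->D; (1,3):dx=+2,dy=+3->C; (1,4):dx=-1,dy=-5->C; (1,5):dx=+5,dy=+1->C
  (1,6):dx=+3,dy=-7->D; (1,7):dx=+1,dy=+6->C; (1,8):dx=+7,dy=-9->D; (2,3):dx=-2,dy=+6->D
  (2,4):dx=-5,dy=-2->C; (2,5):dx=+1,dy=+4->C; (2,6):dx=-1,dy=-4->C; (2,7):dx=-3,dy=+9->D
  (2,8):dx=+3,dy=-6->D; (3,4):dx=-3,dy=-8->C; (3,5):dx=+3,dy=-2->D; (3,6):dx=+1,dy=-10->D
  (3,7):dx=-1,dy=+3->D; (3,8):dx=+5,dy=-12->D; (4,5):dx=+6,dy=+6->C; (4,6):dx=+4,dy=-2->D
  (4,7):dx=+2,dy=+11->C; (4,8):dx=+8,dy=-4->D; (5,6):dx=-2,dy=-8->C; (5,7):dx=-4,dy=+5->D
  (5,8):dx=+2,dy=-10->D; (6,7):dx=-2,dy=+13->D; (6,8):dx=+4,dy=-2->D; (7,8):dx=+6,dy=-15->D
Step 2: C = 11, D = 17, total pairs = 28.
Step 3: tau = (C - D)/(n(n-1)/2) = (11 - 17)/28 = -0.214286.
Step 4: Exact two-sided p-value (enumerate n! = 40320 permutations of y under H0): p = 0.548413.
Step 5: alpha = 0.1. fail to reject H0.

tau_b = -0.2143 (C=11, D=17), p = 0.548413, fail to reject H0.


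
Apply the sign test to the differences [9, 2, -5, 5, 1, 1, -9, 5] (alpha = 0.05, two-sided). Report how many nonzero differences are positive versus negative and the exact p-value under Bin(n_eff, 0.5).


Step 1: Discard zero differences. Original n = 8; n_eff = number of nonzero differences = 8.
Nonzero differences (with sign): +9, +2, -5, +5, +1, +1, -9, +5
Step 2: Count signs: positive = 6, negative = 2.
Step 3: Under H0: P(positive) = 0.5, so the number of positives S ~ Bin(8, 0.5).
Step 4: Two-sided exact p-value = sum of Bin(8,0.5) probabilities at or below the observed probability = 0.289062.
Step 5: alpha = 0.05. fail to reject H0.

n_eff = 8, pos = 6, neg = 2, p = 0.289062, fail to reject H0.


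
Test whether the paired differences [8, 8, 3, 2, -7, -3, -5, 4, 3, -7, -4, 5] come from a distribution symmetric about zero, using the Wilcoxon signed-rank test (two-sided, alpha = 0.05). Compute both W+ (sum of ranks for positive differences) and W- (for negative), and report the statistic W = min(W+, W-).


Step 1: Drop any zero differences (none here) and take |d_i|.
|d| = [8, 8, 3, 2, 7, 3, 5, 4, 3, 7, 4, 5]
Step 2: Midrank |d_i| (ties get averaged ranks).
ranks: |8|->11.5, |8|->11.5, |3|->3, |2|->1, |7|->9.5, |3|->3, |5|->7.5, |4|->5.5, |3|->3, |7|->9.5, |4|->5.5, |5|->7.5
Step 3: Attach original signs; sum ranks with positive sign and with negative sign.
W+ = 11.5 + 11.5 + 3 + 1 + 5.5 + 3 + 7.5 = 43
W- = 9.5 + 3 + 7.5 + 9.5 + 5.5 = 35
(Check: W+ + W- = 78 should equal n(n+1)/2 = 78.)
Step 4: Test statistic W = min(W+, W-) = 35.
Step 5: Ties in |d|, so use the tie-corrected normal approximation.
        E[W] = n(n+1)/4 = 12*13/4 = 39.
        Tie groups: |d|=3 (t=3), |d|=4 (t=2), |d|=5 (t=2), |d|=7 (t=2), |d|=8 (t=2); sum(t^3 - t) = 48.
        Var[W] = n(n+1)(2n+1)/24 - sum(t^3-t)/48 = 3900/24 - 48/48 = 161.5.
        z = (W - E[W]) / sqrt(Var[W]) = (35 - 39) / 12.7083 = -0.3148.
        Two-sided p = 2*Phi(z) = 0.752947.
Step 6: alpha = 0.05. fail to reject H0.

W+ = 43, W- = 35, W = min = 35, p = 0.752947, fail to reject H0.


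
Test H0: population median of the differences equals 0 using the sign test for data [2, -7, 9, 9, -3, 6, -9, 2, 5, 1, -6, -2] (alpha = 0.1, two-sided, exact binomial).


Step 1: Discard zero differences. Original n = 12; n_eff = number of nonzero differences = 12.
Nonzero differences (with sign): +2, -7, +9, +9, -3, +6, -9, +2, +5, +1, -6, -2
Step 2: Count signs: positive = 7, negative = 5.
Step 3: Under H0: P(positive) = 0.5, so the number of positives S ~ Bin(12, 0.5).
Step 4: Two-sided exact p-value = sum of Bin(12,0.5) probabilities at or below the observed probability = 0.774414.
Step 5: alpha = 0.1. fail to reject H0.

n_eff = 12, pos = 7, neg = 5, p = 0.774414, fail to reject H0.


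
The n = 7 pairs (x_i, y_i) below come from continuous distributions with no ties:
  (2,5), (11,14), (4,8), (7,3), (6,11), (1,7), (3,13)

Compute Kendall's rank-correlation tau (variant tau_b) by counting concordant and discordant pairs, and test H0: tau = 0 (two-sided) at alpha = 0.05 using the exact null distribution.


Step 1: Enumerate the 21 unordered pairs (i,j) with i<j and classify each by sign(x_j-x_i) * sign(y_j-y_i).
  (1,2):dx=+9,dy=+9->C; (1,3):dx=+2,dy=+3->C; (1,4):dx=+5,dy=-2->D; (1,5):dx=+4,dy=+6->C
  (1,6):dx=-1,dy=+2->D; (1,7):dx=+1,dy=+8->C; (2,3):dx=-7,dy=-6->C; (2,4):dx=-4,dy=-11->C
  (2,5):dx=-5,dy=-3->C; (2,6):dx=-10,dy=-7->C; (2,7):dx=-8,dy=-1->C; (3,4):dx=+3,dy=-5->D
  (3,5):dx=+2,dy=+3->C; (3,6):dx=-3,dy=-1->C; (3,7):dx=-1,dy=+5->D; (4,5):dx=-1,dy=+8->D
  (4,6):dx=-6,dy=+4->D; (4,7):dx=-4,dy=+10->D; (5,6):dx=-5,dy=-4->C; (5,7):dx=-3,dy=+2->D
  (6,7):dx=+2,dy=+6->C
Step 2: C = 13, D = 8, total pairs = 21.
Step 3: tau = (C - D)/(n(n-1)/2) = (13 - 8)/21 = 0.238095.
Step 4: Exact two-sided p-value (enumerate n! = 5040 permutations of y under H0): p = 0.561905.
Step 5: alpha = 0.05. fail to reject H0.

tau_b = 0.2381 (C=13, D=8), p = 0.561905, fail to reject H0.


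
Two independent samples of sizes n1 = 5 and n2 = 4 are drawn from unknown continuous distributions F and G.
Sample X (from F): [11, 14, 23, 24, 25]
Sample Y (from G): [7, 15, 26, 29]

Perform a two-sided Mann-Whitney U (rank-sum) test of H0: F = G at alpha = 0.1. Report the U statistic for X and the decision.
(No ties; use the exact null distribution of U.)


Step 1: Combine and sort all 9 observations; assign midranks.
sorted (value, group): (7,Y), (11,X), (14,X), (15,Y), (23,X), (24,X), (25,X), (26,Y), (29,Y)
ranks: 7->1, 11->2, 14->3, 15->4, 23->5, 24->6, 25->7, 26->8, 29->9
Step 2: Rank sum for X: R1 = 2 + 3 + 5 + 6 + 7 = 23.
Step 3: U_X = R1 - n1(n1+1)/2 = 23 - 5*6/2 = 23 - 15 = 8.
       U_Y = n1*n2 - U_X = 20 - 8 = 12.
Step 4: No ties, so the exact null distribution of U (based on enumerating the C(9,5) = 126 equally likely rank assignments) gives the two-sided p-value.
Step 5: p-value = 0.730159; compare to alpha = 0.1. fail to reject H0.

U_X = 8, p = 0.730159, fail to reject H0 at alpha = 0.1.


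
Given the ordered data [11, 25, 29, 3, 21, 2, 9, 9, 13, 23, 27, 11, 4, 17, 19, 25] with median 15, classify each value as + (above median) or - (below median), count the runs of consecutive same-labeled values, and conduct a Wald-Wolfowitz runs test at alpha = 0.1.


Step 1: Compute median = 15; label A = above, B = below.
Labels in order: BAABABBBBAABBAAA  (n_A = 8, n_B = 8)
Step 2: Count runs R = 8.
Step 3: Under H0 (random ordering), E[R] = 2*n_A*n_B/(n_A+n_B) + 1 = 2*8*8/16 + 1 = 9.0000.
        Var[R] = 2*n_A*n_B*(2*n_A*n_B - n_A - n_B) / ((n_A+n_B)^2 * (n_A+n_B-1)) = 14336/3840 = 3.7333.
        SD[R] = 1.9322.
Step 4: Continuity-corrected z = (R + 0.5 - E[R]) / SD[R] = (8 + 0.5 - 9.0000) / 1.9322 = -0.2588.
Step 5: Two-sided p-value via normal approximation = 2*(1 - Phi(|z|)) = 0.795809.
Step 6: alpha = 0.1. fail to reject H0.

R = 8, z = -0.2588, p = 0.795809, fail to reject H0.


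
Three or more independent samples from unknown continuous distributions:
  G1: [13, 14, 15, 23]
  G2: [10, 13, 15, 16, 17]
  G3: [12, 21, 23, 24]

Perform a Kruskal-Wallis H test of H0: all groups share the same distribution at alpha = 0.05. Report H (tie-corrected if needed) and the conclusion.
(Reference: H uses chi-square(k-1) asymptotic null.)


Step 1: Combine all N = 13 observations and assign midranks.
sorted (value, group, rank): (10,G2,1), (12,G3,2), (13,G1,3.5), (13,G2,3.5), (14,G1,5), (15,G1,6.5), (15,G2,6.5), (16,G2,8), (17,G2,9), (21,G3,10), (23,G1,11.5), (23,G3,11.5), (24,G3,13)
Step 2: Sum ranks within each group.
R_1 = 26.5 (n_1 = 4)
R_2 = 28 (n_2 = 5)
R_3 = 36.5 (n_3 = 4)
Step 3: H = 12/(N(N+1)) * sum(R_i^2/n_i) - 3(N+1)
     = 12/(13*14) * (26.5^2/4 + 28^2/5 + 36.5^2/4) - 3*14
     = 0.065934 * 665.425 - 42
     = 1.874176.
Step 4: Ties present; correction factor C = 1 - 18/(13^3 - 13) = 0.991758. Corrected H = 1.874176 / 0.991758 = 1.889751.
Step 5: Under H0, H ~ chi^2(2); p-value = 0.388728.
Step 6: alpha = 0.05. fail to reject H0.

H = 1.8898, df = 2, p = 0.388728, fail to reject H0.


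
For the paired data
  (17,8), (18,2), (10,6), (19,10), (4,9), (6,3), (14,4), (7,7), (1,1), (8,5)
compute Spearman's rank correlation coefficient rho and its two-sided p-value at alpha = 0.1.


Step 1: Rank x and y separately (midranks; no ties here).
rank(x): 17->8, 18->9, 10->6, 19->10, 4->2, 6->3, 14->7, 7->4, 1->1, 8->5
rank(y): 8->8, 2->2, 6->6, 10->10, 9->9, 3->3, 4->4, 7->7, 1->1, 5->5
Step 2: d_i = R_x(i) - R_y(i); compute d_i^2.
  (8-8)^2=0, (9-2)^2=49, (6-6)^2=0, (10-10)^2=0, (2-9)^2=49, (3-3)^2=0, (7-4)^2=9, (4-7)^2=9, (1-1)^2=0, (5-5)^2=0
sum(d^2) = 116.
Step 3: rho = 1 - 6*116 / (10*(10^2 - 1)) = 1 - 696/990 = 0.296970.
Step 4: Under H0, t = rho * sqrt((n-2)/(1-rho^2)) = 0.8796 ~ t(8).
Step 5: Two-sided p-value from the t-distribution with 8 df = 0.404702.
Step 6: alpha = 0.1. fail to reject H0.

rho = 0.2970, p = 0.404702, fail to reject H0 at alpha = 0.1.


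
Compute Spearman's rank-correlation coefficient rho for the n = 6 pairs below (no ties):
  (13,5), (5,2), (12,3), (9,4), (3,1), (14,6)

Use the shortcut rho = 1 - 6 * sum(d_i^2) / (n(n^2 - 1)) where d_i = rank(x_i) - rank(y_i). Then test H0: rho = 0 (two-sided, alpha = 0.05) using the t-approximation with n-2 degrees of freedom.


Step 1: Rank x and y separately (midranks; no ties here).
rank(x): 13->5, 5->2, 12->4, 9->3, 3->1, 14->6
rank(y): 5->5, 2->2, 3->3, 4->4, 1->1, 6->6
Step 2: d_i = R_x(i) - R_y(i); compute d_i^2.
  (5-5)^2=0, (2-2)^2=0, (4-3)^2=1, (3-4)^2=1, (1-1)^2=0, (6-6)^2=0
sum(d^2) = 2.
Step 3: rho = 1 - 6*2 / (6*(6^2 - 1)) = 1 - 12/210 = 0.942857.
Step 4: Under H0, t = rho * sqrt((n-2)/(1-rho^2)) = 5.6595 ~ t(4).
Step 5: Two-sided p-value from the t-distribution with 4 df = 0.004805.
Step 6: alpha = 0.05. reject H0.

rho = 0.9429, p = 0.004805, reject H0 at alpha = 0.05.


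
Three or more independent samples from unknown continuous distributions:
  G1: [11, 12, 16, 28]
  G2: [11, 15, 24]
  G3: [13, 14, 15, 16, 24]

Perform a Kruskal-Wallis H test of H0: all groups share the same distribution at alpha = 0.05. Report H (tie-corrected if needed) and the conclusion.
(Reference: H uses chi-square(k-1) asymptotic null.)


Step 1: Combine all N = 12 observations and assign midranks.
sorted (value, group, rank): (11,G1,1.5), (11,G2,1.5), (12,G1,3), (13,G3,4), (14,G3,5), (15,G2,6.5), (15,G3,6.5), (16,G1,8.5), (16,G3,8.5), (24,G2,10.5), (24,G3,10.5), (28,G1,12)
Step 2: Sum ranks within each group.
R_1 = 25 (n_1 = 4)
R_2 = 18.5 (n_2 = 3)
R_3 = 34.5 (n_3 = 5)
Step 3: H = 12/(N(N+1)) * sum(R_i^2/n_i) - 3(N+1)
     = 12/(12*13) * (25^2/4 + 18.5^2/3 + 34.5^2/5) - 3*13
     = 0.076923 * 508.383 - 39
     = 0.106410.
Step 4: Ties present; correction factor C = 1 - 24/(12^3 - 12) = 0.986014. Corrected H = 0.106410 / 0.986014 = 0.107920.
Step 5: Under H0, H ~ chi^2(2); p-value = 0.947470.
Step 6: alpha = 0.05. fail to reject H0.

H = 0.1079, df = 2, p = 0.947470, fail to reject H0.


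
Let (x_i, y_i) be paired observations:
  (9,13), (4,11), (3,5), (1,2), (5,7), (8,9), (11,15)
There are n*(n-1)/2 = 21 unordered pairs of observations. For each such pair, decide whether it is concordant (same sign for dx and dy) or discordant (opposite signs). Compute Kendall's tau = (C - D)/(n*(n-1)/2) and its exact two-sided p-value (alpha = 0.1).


Step 1: Enumerate the 21 unordered pairs (i,j) with i<j and classify each by sign(x_j-x_i) * sign(y_j-y_i).
  (1,2):dx=-5,dy=-2->C; (1,3):dx=-6,dy=-8->C; (1,4):dx=-8,dy=-11->C; (1,5):dx=-4,dy=-6->C
  (1,6):dx=-1,dy=-4->C; (1,7):dx=+2,dy=+2->C; (2,3):dx=-1,dy=-6->C; (2,4):dx=-3,dy=-9->C
  (2,5):dx=+1,dy=-4->D; (2,6):dx=+4,dy=-2->D; (2,7):dx=+7,dy=+4->C; (3,4):dx=-2,dy=-3->C
  (3,5):dx=+2,dy=+2->C; (3,6):dx=+5,dy=+4->C; (3,7):dx=+8,dy=+10->C; (4,5):dx=+4,dy=+5->C
  (4,6):dx=+7,dy=+7->C; (4,7):dx=+10,dy=+13->C; (5,6):dx=+3,dy=+2->C; (5,7):dx=+6,dy=+8->C
  (6,7):dx=+3,dy=+6->C
Step 2: C = 19, D = 2, total pairs = 21.
Step 3: tau = (C - D)/(n(n-1)/2) = (19 - 2)/21 = 0.809524.
Step 4: Exact two-sided p-value (enumerate n! = 5040 permutations of y under H0): p = 0.010714.
Step 5: alpha = 0.1. reject H0.

tau_b = 0.8095 (C=19, D=2), p = 0.010714, reject H0.


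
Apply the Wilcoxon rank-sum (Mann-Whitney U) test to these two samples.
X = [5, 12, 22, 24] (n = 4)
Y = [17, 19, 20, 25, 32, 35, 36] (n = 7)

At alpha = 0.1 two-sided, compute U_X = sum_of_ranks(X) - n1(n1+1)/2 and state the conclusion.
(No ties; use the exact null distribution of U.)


Step 1: Combine and sort all 11 observations; assign midranks.
sorted (value, group): (5,X), (12,X), (17,Y), (19,Y), (20,Y), (22,X), (24,X), (25,Y), (32,Y), (35,Y), (36,Y)
ranks: 5->1, 12->2, 17->3, 19->4, 20->5, 22->6, 24->7, 25->8, 32->9, 35->10, 36->11
Step 2: Rank sum for X: R1 = 1 + 2 + 6 + 7 = 16.
Step 3: U_X = R1 - n1(n1+1)/2 = 16 - 4*5/2 = 16 - 10 = 6.
       U_Y = n1*n2 - U_X = 28 - 6 = 22.
Step 4: No ties, so the exact null distribution of U (based on enumerating the C(11,4) = 330 equally likely rank assignments) gives the two-sided p-value.
Step 5: p-value = 0.163636; compare to alpha = 0.1. fail to reject H0.

U_X = 6, p = 0.163636, fail to reject H0 at alpha = 0.1.


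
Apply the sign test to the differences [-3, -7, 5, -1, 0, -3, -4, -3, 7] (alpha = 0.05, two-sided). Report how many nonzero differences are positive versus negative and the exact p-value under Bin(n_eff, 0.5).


Step 1: Discard zero differences. Original n = 9; n_eff = number of nonzero differences = 8.
Nonzero differences (with sign): -3, -7, +5, -1, -3, -4, -3, +7
Step 2: Count signs: positive = 2, negative = 6.
Step 3: Under H0: P(positive) = 0.5, so the number of positives S ~ Bin(8, 0.5).
Step 4: Two-sided exact p-value = sum of Bin(8,0.5) probabilities at or below the observed probability = 0.289062.
Step 5: alpha = 0.05. fail to reject H0.

n_eff = 8, pos = 2, neg = 6, p = 0.289062, fail to reject H0.


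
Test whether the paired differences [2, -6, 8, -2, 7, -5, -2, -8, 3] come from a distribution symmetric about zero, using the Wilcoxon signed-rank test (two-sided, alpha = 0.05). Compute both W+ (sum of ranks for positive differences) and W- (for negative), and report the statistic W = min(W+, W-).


Step 1: Drop any zero differences (none here) and take |d_i|.
|d| = [2, 6, 8, 2, 7, 5, 2, 8, 3]
Step 2: Midrank |d_i| (ties get averaged ranks).
ranks: |2|->2, |6|->6, |8|->8.5, |2|->2, |7|->7, |5|->5, |2|->2, |8|->8.5, |3|->4
Step 3: Attach original signs; sum ranks with positive sign and with negative sign.
W+ = 2 + 8.5 + 7 + 4 = 21.5
W- = 6 + 2 + 5 + 2 + 8.5 = 23.5
(Check: W+ + W- = 45 should equal n(n+1)/2 = 45.)
Step 4: Test statistic W = min(W+, W-) = 21.5.
Step 5: Ties in |d|, so use the tie-corrected normal approximation.
        E[W] = n(n+1)/4 = 9*10/4 = 22.5.
        Tie groups: |d|=2 (t=3), |d|=8 (t=2); sum(t^3 - t) = 30.
        Var[W] = n(n+1)(2n+1)/24 - sum(t^3-t)/48 = 1710/24 - 30/48 = 70.625.
        z = (W - E[W]) / sqrt(Var[W]) = (21.5 - 22.5) / 8.4039 = -0.1190.
        Two-sided p = 2*Phi(z) = 0.905281.
Step 6: alpha = 0.05. fail to reject H0.

W+ = 21.5, W- = 23.5, W = min = 21.5, p = 0.905281, fail to reject H0.


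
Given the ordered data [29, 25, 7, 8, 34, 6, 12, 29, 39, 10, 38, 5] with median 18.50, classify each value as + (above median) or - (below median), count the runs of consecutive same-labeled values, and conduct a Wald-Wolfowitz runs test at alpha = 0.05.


Step 1: Compute median = 18.50; label A = above, B = below.
Labels in order: AABBABBAABAB  (n_A = 6, n_B = 6)
Step 2: Count runs R = 8.
Step 3: Under H0 (random ordering), E[R] = 2*n_A*n_B/(n_A+n_B) + 1 = 2*6*6/12 + 1 = 7.0000.
        Var[R] = 2*n_A*n_B*(2*n_A*n_B - n_A - n_B) / ((n_A+n_B)^2 * (n_A+n_B-1)) = 4320/1584 = 2.7273.
        SD[R] = 1.6514.
Step 4: Continuity-corrected z = (R - 0.5 - E[R]) / SD[R] = (8 - 0.5 - 7.0000) / 1.6514 = 0.3028.
Step 5: Two-sided p-value via normal approximation = 2*(1 - Phi(|z|)) = 0.762069.
Step 6: alpha = 0.05. fail to reject H0.

R = 8, z = 0.3028, p = 0.762069, fail to reject H0.


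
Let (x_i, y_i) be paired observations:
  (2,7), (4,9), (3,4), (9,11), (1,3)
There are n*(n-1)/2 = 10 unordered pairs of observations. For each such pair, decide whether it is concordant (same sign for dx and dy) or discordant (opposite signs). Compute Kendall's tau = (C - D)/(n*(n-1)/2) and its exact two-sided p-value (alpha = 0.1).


Step 1: Enumerate the 10 unordered pairs (i,j) with i<j and classify each by sign(x_j-x_i) * sign(y_j-y_i).
  (1,2):dx=+2,dy=+2->C; (1,3):dx=+1,dy=-3->D; (1,4):dx=+7,dy=+4->C; (1,5):dx=-1,dy=-4->C
  (2,3):dx=-1,dy=-5->C; (2,4):dx=+5,dy=+2->C; (2,5):dx=-3,dy=-6->C; (3,4):dx=+6,dy=+7->C
  (3,5):dx=-2,dy=-1->C; (4,5):dx=-8,dy=-8->C
Step 2: C = 9, D = 1, total pairs = 10.
Step 3: tau = (C - D)/(n(n-1)/2) = (9 - 1)/10 = 0.800000.
Step 4: Exact two-sided p-value (enumerate n! = 120 permutations of y under H0): p = 0.083333.
Step 5: alpha = 0.1. reject H0.

tau_b = 0.8000 (C=9, D=1), p = 0.083333, reject H0.


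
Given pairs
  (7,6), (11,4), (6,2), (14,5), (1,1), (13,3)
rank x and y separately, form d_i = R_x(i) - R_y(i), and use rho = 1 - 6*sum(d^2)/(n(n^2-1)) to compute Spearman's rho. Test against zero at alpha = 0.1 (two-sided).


Step 1: Rank x and y separately (midranks; no ties here).
rank(x): 7->3, 11->4, 6->2, 14->6, 1->1, 13->5
rank(y): 6->6, 4->4, 2->2, 5->5, 1->1, 3->3
Step 2: d_i = R_x(i) - R_y(i); compute d_i^2.
  (3-6)^2=9, (4-4)^2=0, (2-2)^2=0, (6-5)^2=1, (1-1)^2=0, (5-3)^2=4
sum(d^2) = 14.
Step 3: rho = 1 - 6*14 / (6*(6^2 - 1)) = 1 - 84/210 = 0.600000.
Step 4: Under H0, t = rho * sqrt((n-2)/(1-rho^2)) = 1.5000 ~ t(4).
Step 5: Two-sided p-value from the t-distribution with 4 df = 0.208000.
Step 6: alpha = 0.1. fail to reject H0.

rho = 0.6000, p = 0.208000, fail to reject H0 at alpha = 0.1.


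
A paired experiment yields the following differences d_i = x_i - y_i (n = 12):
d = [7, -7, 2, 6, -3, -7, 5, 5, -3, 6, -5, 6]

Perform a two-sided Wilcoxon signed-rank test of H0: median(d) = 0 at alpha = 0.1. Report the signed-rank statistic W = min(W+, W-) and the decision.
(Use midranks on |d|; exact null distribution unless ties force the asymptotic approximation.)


Step 1: Drop any zero differences (none here) and take |d_i|.
|d| = [7, 7, 2, 6, 3, 7, 5, 5, 3, 6, 5, 6]
Step 2: Midrank |d_i| (ties get averaged ranks).
ranks: |7|->11, |7|->11, |2|->1, |6|->8, |3|->2.5, |7|->11, |5|->5, |5|->5, |3|->2.5, |6|->8, |5|->5, |6|->8
Step 3: Attach original signs; sum ranks with positive sign and with negative sign.
W+ = 11 + 1 + 8 + 5 + 5 + 8 + 8 = 46
W- = 11 + 2.5 + 11 + 2.5 + 5 = 32
(Check: W+ + W- = 78 should equal n(n+1)/2 = 78.)
Step 4: Test statistic W = min(W+, W-) = 32.
Step 5: Ties in |d|, so use the tie-corrected normal approximation.
        E[W] = n(n+1)/4 = 12*13/4 = 39.
        Tie groups: |d|=3 (t=2), |d|=5 (t=3), |d|=6 (t=3), |d|=7 (t=3); sum(t^3 - t) = 78.
        Var[W] = n(n+1)(2n+1)/24 - sum(t^3-t)/48 = 3900/24 - 78/48 = 160.875.
        z = (W - E[W]) / sqrt(Var[W]) = (32 - 39) / 12.6837 = -0.5519.
        Two-sided p = 2*Phi(z) = 0.581023.
Step 6: alpha = 0.1. fail to reject H0.

W+ = 46, W- = 32, W = min = 32, p = 0.581023, fail to reject H0.


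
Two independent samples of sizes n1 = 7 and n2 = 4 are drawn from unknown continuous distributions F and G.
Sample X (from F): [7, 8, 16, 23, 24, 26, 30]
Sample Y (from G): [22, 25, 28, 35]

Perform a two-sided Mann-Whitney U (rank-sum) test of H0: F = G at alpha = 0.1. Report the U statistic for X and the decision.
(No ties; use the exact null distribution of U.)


Step 1: Combine and sort all 11 observations; assign midranks.
sorted (value, group): (7,X), (8,X), (16,X), (22,Y), (23,X), (24,X), (25,Y), (26,X), (28,Y), (30,X), (35,Y)
ranks: 7->1, 8->2, 16->3, 22->4, 23->5, 24->6, 25->7, 26->8, 28->9, 30->10, 35->11
Step 2: Rank sum for X: R1 = 1 + 2 + 3 + 5 + 6 + 8 + 10 = 35.
Step 3: U_X = R1 - n1(n1+1)/2 = 35 - 7*8/2 = 35 - 28 = 7.
       U_Y = n1*n2 - U_X = 28 - 7 = 21.
Step 4: No ties, so the exact null distribution of U (based on enumerating the C(11,7) = 330 equally likely rank assignments) gives the two-sided p-value.
Step 5: p-value = 0.230303; compare to alpha = 0.1. fail to reject H0.

U_X = 7, p = 0.230303, fail to reject H0 at alpha = 0.1.


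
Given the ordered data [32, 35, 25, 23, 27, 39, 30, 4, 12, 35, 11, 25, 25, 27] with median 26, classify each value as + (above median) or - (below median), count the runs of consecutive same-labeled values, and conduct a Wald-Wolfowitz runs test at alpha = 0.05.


Step 1: Compute median = 26; label A = above, B = below.
Labels in order: AABBAAABBABBBA  (n_A = 7, n_B = 7)
Step 2: Count runs R = 7.
Step 3: Under H0 (random ordering), E[R] = 2*n_A*n_B/(n_A+n_B) + 1 = 2*7*7/14 + 1 = 8.0000.
        Var[R] = 2*n_A*n_B*(2*n_A*n_B - n_A - n_B) / ((n_A+n_B)^2 * (n_A+n_B-1)) = 8232/2548 = 3.2308.
        SD[R] = 1.7974.
Step 4: Continuity-corrected z = (R + 0.5 - E[R]) / SD[R] = (7 + 0.5 - 8.0000) / 1.7974 = -0.2782.
Step 5: Two-sided p-value via normal approximation = 2*(1 - Phi(|z|)) = 0.780879.
Step 6: alpha = 0.05. fail to reject H0.

R = 7, z = -0.2782, p = 0.780879, fail to reject H0.


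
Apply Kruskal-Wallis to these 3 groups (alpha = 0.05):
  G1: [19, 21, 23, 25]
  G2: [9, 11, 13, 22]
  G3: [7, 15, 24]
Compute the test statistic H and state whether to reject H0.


Step 1: Combine all N = 11 observations and assign midranks.
sorted (value, group, rank): (7,G3,1), (9,G2,2), (11,G2,3), (13,G2,4), (15,G3,5), (19,G1,6), (21,G1,7), (22,G2,8), (23,G1,9), (24,G3,10), (25,G1,11)
Step 2: Sum ranks within each group.
R_1 = 33 (n_1 = 4)
R_2 = 17 (n_2 = 4)
R_3 = 16 (n_3 = 3)
Step 3: H = 12/(N(N+1)) * sum(R_i^2/n_i) - 3(N+1)
     = 12/(11*12) * (33^2/4 + 17^2/4 + 16^2/3) - 3*12
     = 0.090909 * 429.833 - 36
     = 3.075758.
Step 4: No ties, so H is used without correction.
Step 5: Under H0, H ~ chi^2(2); p-value = 0.214836.
Step 6: alpha = 0.05. fail to reject H0.

H = 3.0758, df = 2, p = 0.214836, fail to reject H0.


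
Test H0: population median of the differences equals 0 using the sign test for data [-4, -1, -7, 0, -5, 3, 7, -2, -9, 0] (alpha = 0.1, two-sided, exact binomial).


Step 1: Discard zero differences. Original n = 10; n_eff = number of nonzero differences = 8.
Nonzero differences (with sign): -4, -1, -7, -5, +3, +7, -2, -9
Step 2: Count signs: positive = 2, negative = 6.
Step 3: Under H0: P(positive) = 0.5, so the number of positives S ~ Bin(8, 0.5).
Step 4: Two-sided exact p-value = sum of Bin(8,0.5) probabilities at or below the observed probability = 0.289062.
Step 5: alpha = 0.1. fail to reject H0.

n_eff = 8, pos = 2, neg = 6, p = 0.289062, fail to reject H0.


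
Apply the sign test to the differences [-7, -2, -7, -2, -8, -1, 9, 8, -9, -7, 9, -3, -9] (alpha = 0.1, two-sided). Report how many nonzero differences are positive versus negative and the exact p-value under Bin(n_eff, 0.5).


Step 1: Discard zero differences. Original n = 13; n_eff = number of nonzero differences = 13.
Nonzero differences (with sign): -7, -2, -7, -2, -8, -1, +9, +8, -9, -7, +9, -3, -9
Step 2: Count signs: positive = 3, negative = 10.
Step 3: Under H0: P(positive) = 0.5, so the number of positives S ~ Bin(13, 0.5).
Step 4: Two-sided exact p-value = sum of Bin(13,0.5) probabilities at or below the observed probability = 0.092285.
Step 5: alpha = 0.1. reject H0.

n_eff = 13, pos = 3, neg = 10, p = 0.092285, reject H0.


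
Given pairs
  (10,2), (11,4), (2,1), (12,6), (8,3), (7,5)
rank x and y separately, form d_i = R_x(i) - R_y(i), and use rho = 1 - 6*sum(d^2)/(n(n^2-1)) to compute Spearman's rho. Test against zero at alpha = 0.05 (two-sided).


Step 1: Rank x and y separately (midranks; no ties here).
rank(x): 10->4, 11->5, 2->1, 12->6, 8->3, 7->2
rank(y): 2->2, 4->4, 1->1, 6->6, 3->3, 5->5
Step 2: d_i = R_x(i) - R_y(i); compute d_i^2.
  (4-2)^2=4, (5-4)^2=1, (1-1)^2=0, (6-6)^2=0, (3-3)^2=0, (2-5)^2=9
sum(d^2) = 14.
Step 3: rho = 1 - 6*14 / (6*(6^2 - 1)) = 1 - 84/210 = 0.600000.
Step 4: Under H0, t = rho * sqrt((n-2)/(1-rho^2)) = 1.5000 ~ t(4).
Step 5: Two-sided p-value from the t-distribution with 4 df = 0.208000.
Step 6: alpha = 0.05. fail to reject H0.

rho = 0.6000, p = 0.208000, fail to reject H0 at alpha = 0.05.


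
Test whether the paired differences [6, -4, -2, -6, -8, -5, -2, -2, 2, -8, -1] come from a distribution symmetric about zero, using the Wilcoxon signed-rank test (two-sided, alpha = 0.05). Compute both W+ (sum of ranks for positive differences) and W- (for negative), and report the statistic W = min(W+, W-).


Step 1: Drop any zero differences (none here) and take |d_i|.
|d| = [6, 4, 2, 6, 8, 5, 2, 2, 2, 8, 1]
Step 2: Midrank |d_i| (ties get averaged ranks).
ranks: |6|->8.5, |4|->6, |2|->3.5, |6|->8.5, |8|->10.5, |5|->7, |2|->3.5, |2|->3.5, |2|->3.5, |8|->10.5, |1|->1
Step 3: Attach original signs; sum ranks with positive sign and with negative sign.
W+ = 8.5 + 3.5 = 12
W- = 6 + 3.5 + 8.5 + 10.5 + 7 + 3.5 + 3.5 + 10.5 + 1 = 54
(Check: W+ + W- = 66 should equal n(n+1)/2 = 66.)
Step 4: Test statistic W = min(W+, W-) = 12.
Step 5: Ties in |d|, so use the tie-corrected normal approximation.
        E[W] = n(n+1)/4 = 11*12/4 = 33.
        Tie groups: |d|=2 (t=4), |d|=6 (t=2), |d|=8 (t=2); sum(t^3 - t) = 72.
        Var[W] = n(n+1)(2n+1)/24 - sum(t^3-t)/48 = 3036/24 - 72/48 = 125.
        z = (W - E[W]) / sqrt(Var[W]) = (12 - 33) / 11.1803 = -1.8783.
        Two-sided p = 2*Phi(z) = 0.060341.
Step 6: alpha = 0.05. fail to reject H0.

W+ = 12, W- = 54, W = min = 12, p = 0.060341, fail to reject H0.


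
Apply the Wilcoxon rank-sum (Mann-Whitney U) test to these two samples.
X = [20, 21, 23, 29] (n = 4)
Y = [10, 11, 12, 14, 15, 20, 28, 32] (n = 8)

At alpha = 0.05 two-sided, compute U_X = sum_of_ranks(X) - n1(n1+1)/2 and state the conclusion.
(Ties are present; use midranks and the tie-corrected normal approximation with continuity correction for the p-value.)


Step 1: Combine and sort all 12 observations; assign midranks.
sorted (value, group): (10,Y), (11,Y), (12,Y), (14,Y), (15,Y), (20,X), (20,Y), (21,X), (23,X), (28,Y), (29,X), (32,Y)
ranks: 10->1, 11->2, 12->3, 14->4, 15->5, 20->6.5, 20->6.5, 21->8, 23->9, 28->10, 29->11, 32->12
Step 2: Rank sum for X: R1 = 6.5 + 8 + 9 + 11 = 34.5.
Step 3: U_X = R1 - n1(n1+1)/2 = 34.5 - 4*5/2 = 34.5 - 10 = 24.5.
       U_Y = n1*n2 - U_X = 32 - 24.5 = 7.5.
Step 4: Ties are present, so use the tie-corrected normal approximation (with continuity correction) for the p-value.
Step 5: p-value = 0.173478; compare to alpha = 0.05. fail to reject H0.

U_X = 24.5, p = 0.173478, fail to reject H0 at alpha = 0.05.


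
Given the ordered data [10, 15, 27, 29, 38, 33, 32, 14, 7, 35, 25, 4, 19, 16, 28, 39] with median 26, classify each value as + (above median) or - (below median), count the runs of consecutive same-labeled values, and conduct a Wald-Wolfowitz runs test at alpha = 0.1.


Step 1: Compute median = 26; label A = above, B = below.
Labels in order: BBAAAAABBABBBBAA  (n_A = 8, n_B = 8)
Step 2: Count runs R = 6.
Step 3: Under H0 (random ordering), E[R] = 2*n_A*n_B/(n_A+n_B) + 1 = 2*8*8/16 + 1 = 9.0000.
        Var[R] = 2*n_A*n_B*(2*n_A*n_B - n_A - n_B) / ((n_A+n_B)^2 * (n_A+n_B-1)) = 14336/3840 = 3.7333.
        SD[R] = 1.9322.
Step 4: Continuity-corrected z = (R + 0.5 - E[R]) / SD[R] = (6 + 0.5 - 9.0000) / 1.9322 = -1.2939.
Step 5: Two-sided p-value via normal approximation = 2*(1 - Phi(|z|)) = 0.195709.
Step 6: alpha = 0.1. fail to reject H0.

R = 6, z = -1.2939, p = 0.195709, fail to reject H0.


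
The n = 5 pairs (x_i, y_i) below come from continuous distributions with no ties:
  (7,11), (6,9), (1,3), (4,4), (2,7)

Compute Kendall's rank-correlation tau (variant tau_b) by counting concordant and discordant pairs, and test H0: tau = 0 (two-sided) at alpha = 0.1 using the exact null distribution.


Step 1: Enumerate the 10 unordered pairs (i,j) with i<j and classify each by sign(x_j-x_i) * sign(y_j-y_i).
  (1,2):dx=-1,dy=-2->C; (1,3):dx=-6,dy=-8->C; (1,4):dx=-3,dy=-7->C; (1,5):dx=-5,dy=-4->C
  (2,3):dx=-5,dy=-6->C; (2,4):dx=-2,dy=-5->C; (2,5):dx=-4,dy=-2->C; (3,4):dx=+3,dy=+1->C
  (3,5):dx=+1,dy=+4->C; (4,5):dx=-2,dy=+3->D
Step 2: C = 9, D = 1, total pairs = 10.
Step 3: tau = (C - D)/(n(n-1)/2) = (9 - 1)/10 = 0.800000.
Step 4: Exact two-sided p-value (enumerate n! = 120 permutations of y under H0): p = 0.083333.
Step 5: alpha = 0.1. reject H0.

tau_b = 0.8000 (C=9, D=1), p = 0.083333, reject H0.


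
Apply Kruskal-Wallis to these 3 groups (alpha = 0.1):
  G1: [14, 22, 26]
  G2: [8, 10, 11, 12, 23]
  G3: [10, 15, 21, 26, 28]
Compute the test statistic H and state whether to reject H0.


Step 1: Combine all N = 13 observations and assign midranks.
sorted (value, group, rank): (8,G2,1), (10,G2,2.5), (10,G3,2.5), (11,G2,4), (12,G2,5), (14,G1,6), (15,G3,7), (21,G3,8), (22,G1,9), (23,G2,10), (26,G1,11.5), (26,G3,11.5), (28,G3,13)
Step 2: Sum ranks within each group.
R_1 = 26.5 (n_1 = 3)
R_2 = 22.5 (n_2 = 5)
R_3 = 42 (n_3 = 5)
Step 3: H = 12/(N(N+1)) * sum(R_i^2/n_i) - 3(N+1)
     = 12/(13*14) * (26.5^2/3 + 22.5^2/5 + 42^2/5) - 3*14
     = 0.065934 * 688.133 - 42
     = 3.371429.
Step 4: Ties present; correction factor C = 1 - 12/(13^3 - 13) = 0.994505. Corrected H = 3.371429 / 0.994505 = 3.390055.
Step 5: Under H0, H ~ chi^2(2); p-value = 0.183594.
Step 6: alpha = 0.1. fail to reject H0.

H = 3.3901, df = 2, p = 0.183594, fail to reject H0.


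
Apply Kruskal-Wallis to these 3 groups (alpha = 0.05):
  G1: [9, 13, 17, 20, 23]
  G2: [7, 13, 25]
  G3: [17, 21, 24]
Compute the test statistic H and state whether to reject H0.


Step 1: Combine all N = 11 observations and assign midranks.
sorted (value, group, rank): (7,G2,1), (9,G1,2), (13,G1,3.5), (13,G2,3.5), (17,G1,5.5), (17,G3,5.5), (20,G1,7), (21,G3,8), (23,G1,9), (24,G3,10), (25,G2,11)
Step 2: Sum ranks within each group.
R_1 = 27 (n_1 = 5)
R_2 = 15.5 (n_2 = 3)
R_3 = 23.5 (n_3 = 3)
Step 3: H = 12/(N(N+1)) * sum(R_i^2/n_i) - 3(N+1)
     = 12/(11*12) * (27^2/5 + 15.5^2/3 + 23.5^2/3) - 3*12
     = 0.090909 * 409.967 - 36
     = 1.269697.
Step 4: Ties present; correction factor C = 1 - 12/(11^3 - 11) = 0.990909. Corrected H = 1.269697 / 0.990909 = 1.281346.
Step 5: Under H0, H ~ chi^2(2); p-value = 0.526938.
Step 6: alpha = 0.05. fail to reject H0.

H = 1.2813, df = 2, p = 0.526938, fail to reject H0.


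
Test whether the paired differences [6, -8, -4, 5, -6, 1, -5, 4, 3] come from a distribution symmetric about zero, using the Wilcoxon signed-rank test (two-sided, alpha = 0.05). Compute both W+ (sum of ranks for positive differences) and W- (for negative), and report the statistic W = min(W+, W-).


Step 1: Drop any zero differences (none here) and take |d_i|.
|d| = [6, 8, 4, 5, 6, 1, 5, 4, 3]
Step 2: Midrank |d_i| (ties get averaged ranks).
ranks: |6|->7.5, |8|->9, |4|->3.5, |5|->5.5, |6|->7.5, |1|->1, |5|->5.5, |4|->3.5, |3|->2
Step 3: Attach original signs; sum ranks with positive sign and with negative sign.
W+ = 7.5 + 5.5 + 1 + 3.5 + 2 = 19.5
W- = 9 + 3.5 + 7.5 + 5.5 = 25.5
(Check: W+ + W- = 45 should equal n(n+1)/2 = 45.)
Step 4: Test statistic W = min(W+, W-) = 19.5.
Step 5: Ties in |d|, so use the tie-corrected normal approximation.
        E[W] = n(n+1)/4 = 9*10/4 = 22.5.
        Tie groups: |d|=4 (t=2), |d|=5 (t=2), |d|=6 (t=2); sum(t^3 - t) = 18.
        Var[W] = n(n+1)(2n+1)/24 - sum(t^3-t)/48 = 1710/24 - 18/48 = 70.875.
        z = (W - E[W]) / sqrt(Var[W]) = (19.5 - 22.5) / 8.4187 = -0.3563.
        Two-sided p = 2*Phi(z) = 0.721580.
Step 6: alpha = 0.05. fail to reject H0.

W+ = 19.5, W- = 25.5, W = min = 19.5, p = 0.721580, fail to reject H0.


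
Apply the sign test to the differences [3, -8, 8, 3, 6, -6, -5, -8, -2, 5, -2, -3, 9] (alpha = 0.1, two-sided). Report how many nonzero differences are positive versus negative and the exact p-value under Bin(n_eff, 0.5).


Step 1: Discard zero differences. Original n = 13; n_eff = number of nonzero differences = 13.
Nonzero differences (with sign): +3, -8, +8, +3, +6, -6, -5, -8, -2, +5, -2, -3, +9
Step 2: Count signs: positive = 6, negative = 7.
Step 3: Under H0: P(positive) = 0.5, so the number of positives S ~ Bin(13, 0.5).
Step 4: Two-sided exact p-value = sum of Bin(13,0.5) probabilities at or below the observed probability = 1.000000.
Step 5: alpha = 0.1. fail to reject H0.

n_eff = 13, pos = 6, neg = 7, p = 1.000000, fail to reject H0.


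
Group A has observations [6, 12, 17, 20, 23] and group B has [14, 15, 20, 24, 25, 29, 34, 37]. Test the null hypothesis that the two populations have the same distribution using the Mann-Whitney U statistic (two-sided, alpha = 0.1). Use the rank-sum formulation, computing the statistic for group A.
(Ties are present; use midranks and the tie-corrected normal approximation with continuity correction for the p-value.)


Step 1: Combine and sort all 13 observations; assign midranks.
sorted (value, group): (6,X), (12,X), (14,Y), (15,Y), (17,X), (20,X), (20,Y), (23,X), (24,Y), (25,Y), (29,Y), (34,Y), (37,Y)
ranks: 6->1, 12->2, 14->3, 15->4, 17->5, 20->6.5, 20->6.5, 23->8, 24->9, 25->10, 29->11, 34->12, 37->13
Step 2: Rank sum for X: R1 = 1 + 2 + 5 + 6.5 + 8 = 22.5.
Step 3: U_X = R1 - n1(n1+1)/2 = 22.5 - 5*6/2 = 22.5 - 15 = 7.5.
       U_Y = n1*n2 - U_X = 40 - 7.5 = 32.5.
Step 4: Ties are present, so use the tie-corrected normal approximation (with continuity correction) for the p-value.
Step 5: p-value = 0.078571; compare to alpha = 0.1. reject H0.

U_X = 7.5, p = 0.078571, reject H0 at alpha = 0.1.


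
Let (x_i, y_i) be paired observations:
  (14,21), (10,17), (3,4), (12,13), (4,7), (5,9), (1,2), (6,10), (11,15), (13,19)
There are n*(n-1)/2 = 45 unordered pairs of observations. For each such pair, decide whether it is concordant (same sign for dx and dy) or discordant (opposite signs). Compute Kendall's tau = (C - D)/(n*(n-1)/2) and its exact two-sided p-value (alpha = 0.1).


Step 1: Enumerate the 45 unordered pairs (i,j) with i<j and classify each by sign(x_j-x_i) * sign(y_j-y_i).
  (1,2):dx=-4,dy=-4->C; (1,3):dx=-11,dy=-17->C; (1,4):dx=-2,dy=-8->C; (1,5):dx=-10,dy=-14->C
  (1,6):dx=-9,dy=-12->C; (1,7):dx=-13,dy=-19->C; (1,8):dx=-8,dy=-11->C; (1,9):dx=-3,dy=-6->C
  (1,10):dx=-1,dy=-2->C; (2,3):dx=-7,dy=-13->C; (2,4):dx=+2,dy=-4->D; (2,5):dx=-6,dy=-10->C
  (2,6):dx=-5,dy=-8->C; (2,7):dx=-9,dy=-15->C; (2,8):dx=-4,dy=-7->C; (2,9):dx=+1,dy=-2->D
  (2,10):dx=+3,dy=+2->C; (3,4):dx=+9,dy=+9->C; (3,5):dx=+1,dy=+3->C; (3,6):dx=+2,dy=+5->C
  (3,7):dx=-2,dy=-2->C; (3,8):dx=+3,dy=+6->C; (3,9):dx=+8,dy=+11->C; (3,10):dx=+10,dy=+15->C
  (4,5):dx=-8,dy=-6->C; (4,6):dx=-7,dy=-4->C; (4,7):dx=-11,dy=-11->C; (4,8):dx=-6,dy=-3->C
  (4,9):dx=-1,dy=+2->D; (4,10):dx=+1,dy=+6->C; (5,6):dx=+1,dy=+2->C; (5,7):dx=-3,dy=-5->C
  (5,8):dx=+2,dy=+3->C; (5,9):dx=+7,dy=+8->C; (5,10):dx=+9,dy=+12->C; (6,7):dx=-4,dy=-7->C
  (6,8):dx=+1,dy=+1->C; (6,9):dx=+6,dy=+6->C; (6,10):dx=+8,dy=+10->C; (7,8):dx=+5,dy=+8->C
  (7,9):dx=+10,dy=+13->C; (7,10):dx=+12,dy=+17->C; (8,9):dx=+5,dy=+5->C; (8,10):dx=+7,dy=+9->C
  (9,10):dx=+2,dy=+4->C
Step 2: C = 42, D = 3, total pairs = 45.
Step 3: tau = (C - D)/(n(n-1)/2) = (42 - 3)/45 = 0.866667.
Step 4: Exact two-sided p-value (enumerate n! = 3628800 permutations of y under H0): p = 0.000115.
Step 5: alpha = 0.1. reject H0.

tau_b = 0.8667 (C=42, D=3), p = 0.000115, reject H0.
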